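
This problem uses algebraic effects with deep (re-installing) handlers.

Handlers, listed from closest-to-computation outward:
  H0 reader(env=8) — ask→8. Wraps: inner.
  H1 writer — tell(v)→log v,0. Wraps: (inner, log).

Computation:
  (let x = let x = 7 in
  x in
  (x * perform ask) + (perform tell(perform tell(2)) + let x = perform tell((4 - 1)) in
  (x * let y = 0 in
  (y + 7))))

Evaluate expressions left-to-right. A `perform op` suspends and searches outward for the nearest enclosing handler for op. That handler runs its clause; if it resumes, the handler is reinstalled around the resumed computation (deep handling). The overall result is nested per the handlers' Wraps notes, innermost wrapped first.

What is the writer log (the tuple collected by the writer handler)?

Working:
ask @ H0 ⇒ 8
tell(2) @ H1 ⇒ log+=2
tell(0) @ H1 ⇒ log+=0
tell(3) @ H1 ⇒ log+=3
H0 returns 56
H1 returns (56, (2, 0, 3))
= (56, (2, 0, 3))

Answer: (2, 0, 3)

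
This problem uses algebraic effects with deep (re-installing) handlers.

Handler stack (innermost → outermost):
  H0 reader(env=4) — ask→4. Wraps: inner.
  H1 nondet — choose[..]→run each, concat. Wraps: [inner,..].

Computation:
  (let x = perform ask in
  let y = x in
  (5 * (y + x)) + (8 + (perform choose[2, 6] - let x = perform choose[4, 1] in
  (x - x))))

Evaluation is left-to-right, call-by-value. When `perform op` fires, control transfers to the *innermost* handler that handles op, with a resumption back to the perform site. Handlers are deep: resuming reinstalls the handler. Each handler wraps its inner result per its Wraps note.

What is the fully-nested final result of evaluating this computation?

Answer: [50, 50, 54, 54]

Step-by-step:
ask @ H0 ⇒ 4
choose[2, 6] @ H1
  branch[0] choose=2:
    choose[4, 1] @ H1
      branch[0] choose=4:
        H0 returns 50
        H1 returns [50]
      branch[1] choose=1:
        H0 returns 50
        H1 returns [50]
  branch[1] choose=6:
    choose[4, 1] @ H1
      branch[0] choose=4:
        H0 returns 54
        H1 returns [54]
      branch[1] choose=1:
        H0 returns 54
        H1 returns [54]
= [50, 50, 54, 54]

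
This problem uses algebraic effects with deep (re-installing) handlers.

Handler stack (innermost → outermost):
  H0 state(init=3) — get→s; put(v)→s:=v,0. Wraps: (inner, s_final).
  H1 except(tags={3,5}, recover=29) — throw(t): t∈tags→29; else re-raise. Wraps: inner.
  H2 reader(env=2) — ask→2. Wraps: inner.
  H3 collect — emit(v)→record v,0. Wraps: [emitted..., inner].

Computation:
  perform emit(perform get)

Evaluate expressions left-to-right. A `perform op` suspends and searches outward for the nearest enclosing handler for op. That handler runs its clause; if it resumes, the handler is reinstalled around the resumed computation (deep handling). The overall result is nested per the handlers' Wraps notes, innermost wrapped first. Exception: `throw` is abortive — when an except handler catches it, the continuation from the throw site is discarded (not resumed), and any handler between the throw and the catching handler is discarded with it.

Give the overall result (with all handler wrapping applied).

Answer: [3, (0, 3)]

Step-by-step:
get @ H0 ⇒ 3
emit(3) @ H3 ⇒ out+=3
H0 returns (0, 3)
H1 returns (0, 3)
H2 returns (0, 3)
H3 returns [3, (0, 3)]
= [3, (0, 3)]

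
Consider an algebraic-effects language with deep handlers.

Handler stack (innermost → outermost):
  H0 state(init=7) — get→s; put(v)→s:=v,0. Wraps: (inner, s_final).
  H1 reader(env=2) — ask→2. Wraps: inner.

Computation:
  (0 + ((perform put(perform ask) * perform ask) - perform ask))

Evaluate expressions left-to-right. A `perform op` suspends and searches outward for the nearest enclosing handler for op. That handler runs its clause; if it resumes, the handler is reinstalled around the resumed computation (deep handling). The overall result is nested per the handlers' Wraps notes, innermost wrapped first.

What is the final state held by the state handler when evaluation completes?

Answer: 2

Working:
ask @ H1 ⇒ 2
put(2) @ H0 ⇒ s:=2
ask @ H1 ⇒ 2
ask @ H1 ⇒ 2
H0 returns (-2, 2)
H1 returns (-2, 2)
= (-2, 2)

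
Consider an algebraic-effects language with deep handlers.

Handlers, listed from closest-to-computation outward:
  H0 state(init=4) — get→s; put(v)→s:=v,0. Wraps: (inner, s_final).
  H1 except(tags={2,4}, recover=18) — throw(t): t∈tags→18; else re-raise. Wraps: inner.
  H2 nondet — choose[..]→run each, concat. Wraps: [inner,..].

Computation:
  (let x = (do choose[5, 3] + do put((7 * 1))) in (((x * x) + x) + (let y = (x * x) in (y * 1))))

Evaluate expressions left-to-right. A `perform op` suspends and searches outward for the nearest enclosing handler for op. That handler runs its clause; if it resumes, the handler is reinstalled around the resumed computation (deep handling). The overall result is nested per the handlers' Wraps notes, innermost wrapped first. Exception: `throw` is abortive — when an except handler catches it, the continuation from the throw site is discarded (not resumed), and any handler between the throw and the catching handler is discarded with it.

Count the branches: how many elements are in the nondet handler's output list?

Working:
choose[5, 3] @ H2
  branch[0] choose=5:
    put(7) @ H0 ⇒ s:=7
    H0 returns (55, 7)
    H1 returns (55, 7)
    H2 returns [(55, 7)]
  branch[1] choose=3:
    put(7) @ H0 ⇒ s:=7
    H0 returns (21, 7)
    H1 returns (21, 7)
    H2 returns [(21, 7)]
= [(55, 7), (21, 7)]

Answer: 2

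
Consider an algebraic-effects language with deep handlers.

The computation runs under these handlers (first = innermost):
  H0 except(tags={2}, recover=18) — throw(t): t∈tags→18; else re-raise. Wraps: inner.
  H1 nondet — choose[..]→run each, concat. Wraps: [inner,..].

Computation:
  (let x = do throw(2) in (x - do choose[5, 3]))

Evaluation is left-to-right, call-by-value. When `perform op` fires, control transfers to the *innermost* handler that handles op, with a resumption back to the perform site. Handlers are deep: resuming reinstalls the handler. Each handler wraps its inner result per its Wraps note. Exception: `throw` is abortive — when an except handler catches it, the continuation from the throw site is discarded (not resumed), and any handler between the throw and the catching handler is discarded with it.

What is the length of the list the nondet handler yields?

Step-by-step:
throw(2) @ H0 caught ⇒ 18
H1 returns [18]
= [18]

Answer: 1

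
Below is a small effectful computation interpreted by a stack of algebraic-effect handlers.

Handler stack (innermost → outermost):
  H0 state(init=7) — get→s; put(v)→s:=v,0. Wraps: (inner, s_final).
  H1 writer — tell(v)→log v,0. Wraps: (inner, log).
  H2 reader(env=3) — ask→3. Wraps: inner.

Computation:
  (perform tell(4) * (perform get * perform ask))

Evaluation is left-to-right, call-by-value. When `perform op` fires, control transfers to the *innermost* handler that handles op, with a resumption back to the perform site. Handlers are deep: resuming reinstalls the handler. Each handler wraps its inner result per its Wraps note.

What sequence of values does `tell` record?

Working:
tell(4) @ H1 ⇒ log+=4
get @ H0 ⇒ 7
ask @ H2 ⇒ 3
H0 returns (0, 7)
H1 returns ((0, 7), (4))
H2 returns ((0, 7), (4))
= ((0, 7), (4))

Answer: (4)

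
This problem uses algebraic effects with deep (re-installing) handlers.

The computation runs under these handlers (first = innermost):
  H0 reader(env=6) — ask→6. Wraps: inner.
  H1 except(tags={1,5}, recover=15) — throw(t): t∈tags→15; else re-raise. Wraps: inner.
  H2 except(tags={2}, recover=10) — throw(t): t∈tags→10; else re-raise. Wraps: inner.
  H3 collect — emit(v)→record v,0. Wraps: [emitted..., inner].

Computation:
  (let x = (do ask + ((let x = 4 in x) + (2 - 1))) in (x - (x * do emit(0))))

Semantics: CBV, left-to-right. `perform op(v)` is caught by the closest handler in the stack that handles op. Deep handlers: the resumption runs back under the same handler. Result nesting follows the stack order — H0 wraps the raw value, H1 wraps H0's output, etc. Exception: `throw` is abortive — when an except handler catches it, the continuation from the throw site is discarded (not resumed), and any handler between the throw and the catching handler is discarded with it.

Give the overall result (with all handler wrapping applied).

Answer: [0, 11]

Evaluation trace:
ask @ H0 ⇒ 6
emit(0) @ H3 ⇒ out+=0
H0 returns 11
H1 returns 11
H2 returns 11
H3 returns [0, 11]
= [0, 11]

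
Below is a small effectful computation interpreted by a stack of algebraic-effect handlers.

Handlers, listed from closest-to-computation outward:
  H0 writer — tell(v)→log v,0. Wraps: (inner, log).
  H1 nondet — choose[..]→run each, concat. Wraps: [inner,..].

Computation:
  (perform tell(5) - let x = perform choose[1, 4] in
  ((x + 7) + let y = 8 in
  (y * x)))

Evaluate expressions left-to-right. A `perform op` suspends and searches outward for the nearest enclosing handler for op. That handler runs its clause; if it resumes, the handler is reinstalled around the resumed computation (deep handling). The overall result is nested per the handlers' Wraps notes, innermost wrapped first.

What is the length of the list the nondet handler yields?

Answer: 2

Step-by-step:
tell(5) @ H0 ⇒ log+=5
choose[1, 4] @ H1
  branch[0] choose=1:
    H0 returns (-16, (5))
    H1 returns [(-16, (5))]
  branch[1] choose=4:
    H0 returns (-43, (5))
    H1 returns [(-43, (5))]
= [(-16, (5)), (-43, (5))]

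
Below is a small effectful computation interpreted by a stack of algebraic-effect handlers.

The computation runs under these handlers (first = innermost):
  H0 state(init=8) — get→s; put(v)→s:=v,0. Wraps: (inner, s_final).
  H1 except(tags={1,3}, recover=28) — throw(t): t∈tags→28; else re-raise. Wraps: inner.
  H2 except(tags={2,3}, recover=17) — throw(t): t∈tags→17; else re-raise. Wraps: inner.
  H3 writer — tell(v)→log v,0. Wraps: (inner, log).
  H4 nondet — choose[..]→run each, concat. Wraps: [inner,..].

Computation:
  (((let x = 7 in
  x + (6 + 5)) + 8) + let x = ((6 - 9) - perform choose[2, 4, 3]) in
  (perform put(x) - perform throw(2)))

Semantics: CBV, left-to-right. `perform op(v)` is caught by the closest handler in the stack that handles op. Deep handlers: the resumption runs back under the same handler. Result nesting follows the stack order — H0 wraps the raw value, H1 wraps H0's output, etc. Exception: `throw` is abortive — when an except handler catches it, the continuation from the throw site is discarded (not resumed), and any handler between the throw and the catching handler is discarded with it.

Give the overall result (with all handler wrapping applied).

Step-by-step:
choose[2, 4, 3] @ H4
  branch[0] choose=2:
    put(-5) @ H0 ⇒ s:=-5
    throw(2) @ H1 re-raised
    throw(2) @ H2 caught ⇒ 17
    H3 returns (17, ())
    H4 returns [(17, ())]
  branch[1] choose=4:
    put(-7) @ H0 ⇒ s:=-7
    throw(2) @ H1 re-raised
    throw(2) @ H2 caught ⇒ 17
    H3 returns (17, ())
    H4 returns [(17, ())]
  branch[2] choose=3:
    put(-6) @ H0 ⇒ s:=-6
    throw(2) @ H1 re-raised
    throw(2) @ H2 caught ⇒ 17
    H3 returns (17, ())
    H4 returns [(17, ())]
= [(17, ()), (17, ()), (17, ())]

Answer: [(17, ()), (17, ()), (17, ())]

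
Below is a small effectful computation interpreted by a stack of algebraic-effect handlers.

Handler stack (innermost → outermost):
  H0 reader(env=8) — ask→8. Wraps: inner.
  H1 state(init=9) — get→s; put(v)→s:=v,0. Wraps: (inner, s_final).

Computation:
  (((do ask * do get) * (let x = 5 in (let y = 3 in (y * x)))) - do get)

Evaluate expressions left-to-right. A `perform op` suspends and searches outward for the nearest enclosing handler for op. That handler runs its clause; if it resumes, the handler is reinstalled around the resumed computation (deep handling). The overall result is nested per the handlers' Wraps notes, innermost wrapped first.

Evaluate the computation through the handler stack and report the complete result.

Answer: (1071, 9)

Evaluation trace:
ask @ H0 ⇒ 8
get @ H1 ⇒ 9
get @ H1 ⇒ 9
H0 returns 1071
H1 returns (1071, 9)
= (1071, 9)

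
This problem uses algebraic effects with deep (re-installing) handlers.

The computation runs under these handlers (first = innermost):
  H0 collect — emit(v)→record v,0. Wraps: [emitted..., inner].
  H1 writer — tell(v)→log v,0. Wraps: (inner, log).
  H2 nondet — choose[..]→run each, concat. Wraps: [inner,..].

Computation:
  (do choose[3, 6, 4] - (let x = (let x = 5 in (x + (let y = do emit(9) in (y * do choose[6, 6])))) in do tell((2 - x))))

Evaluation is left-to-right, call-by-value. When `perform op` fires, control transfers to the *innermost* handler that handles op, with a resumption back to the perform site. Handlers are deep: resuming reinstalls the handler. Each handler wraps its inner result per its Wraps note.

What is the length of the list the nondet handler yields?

Answer: 6

Working:
choose[3, 6, 4] @ H2
  branch[0] choose=3:
    emit(9) @ H0 ⇒ out+=9
    choose[6, 6] @ H2
      branch[0] choose=6:
        tell(-3) @ H1 ⇒ log+=-3
        H0 returns [9, 3]
        H1 returns ([9, 3], (-3))
        H2 returns [([9, 3], (-3))]
      branch[1] choose=6:
        tell(-3) @ H1 ⇒ log+=-3
        H0 returns [9, 3]
        H1 returns ([9, 3], (-3))
        H2 returns [([9, 3], (-3))]
  branch[1] choose=6:
    emit(9) @ H0 ⇒ out+=9
    choose[6, 6] @ H2
      branch[0] choose=6:
        tell(-3) @ H1 ⇒ log+=-3
        H0 returns [9, 6]
        H1 returns ([9, 6], (-3))
        H2 returns [([9, 6], (-3))]
      branch[1] choose=6:
        tell(-3) @ H1 ⇒ log+=-3
        H0 returns [9, 6]
        H1 returns ([9, 6], (-3))
        H2 returns [([9, 6], (-3))]
  branch[2] choose=4:
    emit(9) @ H0 ⇒ out+=9
    choose[6, 6] @ H2
      branch[0] choose=6:
        tell(-3) @ H1 ⇒ log+=-3
        H0 returns [9, 4]
        H1 returns ([9, 4], (-3))
        H2 returns [([9, 4], (-3))]
      branch[1] choose=6:
        tell(-3) @ H1 ⇒ log+=-3
        H0 returns [9, 4]
        H1 returns ([9, 4], (-3))
        H2 returns [([9, 4], (-3))]
= [([9, 3], (-3)), ([9, 3], (-3)), ([9, 6], (-3)), ([9, 6], (-3)), ([9, 4], (-3)), ([9, 4], (-3))]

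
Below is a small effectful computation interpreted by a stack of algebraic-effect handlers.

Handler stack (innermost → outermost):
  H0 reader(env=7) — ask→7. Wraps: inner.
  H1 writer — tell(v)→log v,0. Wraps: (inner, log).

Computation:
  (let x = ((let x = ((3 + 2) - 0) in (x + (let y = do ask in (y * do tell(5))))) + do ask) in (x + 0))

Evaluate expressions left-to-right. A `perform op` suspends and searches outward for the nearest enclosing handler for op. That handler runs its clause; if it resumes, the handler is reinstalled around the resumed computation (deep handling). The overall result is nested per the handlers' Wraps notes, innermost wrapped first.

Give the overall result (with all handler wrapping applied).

Step-by-step:
ask @ H0 ⇒ 7
tell(5) @ H1 ⇒ log+=5
ask @ H0 ⇒ 7
H0 returns 12
H1 returns (12, (5))
= (12, (5))

Answer: (12, (5))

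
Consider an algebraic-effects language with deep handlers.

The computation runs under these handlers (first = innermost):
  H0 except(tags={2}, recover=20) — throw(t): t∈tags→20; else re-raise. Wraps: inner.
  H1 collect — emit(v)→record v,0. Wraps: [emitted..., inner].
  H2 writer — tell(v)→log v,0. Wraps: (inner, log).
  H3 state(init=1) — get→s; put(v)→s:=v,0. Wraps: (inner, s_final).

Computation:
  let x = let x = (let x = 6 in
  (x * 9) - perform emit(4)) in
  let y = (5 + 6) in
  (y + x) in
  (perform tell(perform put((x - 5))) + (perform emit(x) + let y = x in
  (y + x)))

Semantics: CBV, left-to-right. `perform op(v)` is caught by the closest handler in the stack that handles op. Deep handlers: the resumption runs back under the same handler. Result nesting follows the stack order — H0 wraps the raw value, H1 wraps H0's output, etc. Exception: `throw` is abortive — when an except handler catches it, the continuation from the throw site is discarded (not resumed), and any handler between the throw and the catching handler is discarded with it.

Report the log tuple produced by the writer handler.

Working:
emit(4) @ H1 ⇒ out+=4
put(60) @ H3 ⇒ s:=60
tell(0) @ H2 ⇒ log+=0
emit(65) @ H1 ⇒ out+=65
H0 returns 130
H1 returns [4, 65, 130]
H2 returns ([4, 65, 130], (0))
H3 returns (([4, 65, 130], (0)), 60)
= (([4, 65, 130], (0)), 60)

Answer: (0)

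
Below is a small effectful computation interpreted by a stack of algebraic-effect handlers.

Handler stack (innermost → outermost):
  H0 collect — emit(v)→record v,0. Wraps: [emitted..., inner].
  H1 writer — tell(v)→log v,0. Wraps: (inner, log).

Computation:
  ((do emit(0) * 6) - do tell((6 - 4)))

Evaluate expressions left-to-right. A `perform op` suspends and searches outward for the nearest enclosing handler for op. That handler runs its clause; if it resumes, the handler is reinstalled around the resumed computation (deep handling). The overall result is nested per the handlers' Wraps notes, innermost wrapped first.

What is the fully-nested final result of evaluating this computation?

Answer: ([0, 0], (2))

Working:
emit(0) @ H0 ⇒ out+=0
tell(2) @ H1 ⇒ log+=2
H0 returns [0, 0]
H1 returns ([0, 0], (2))
= ([0, 0], (2))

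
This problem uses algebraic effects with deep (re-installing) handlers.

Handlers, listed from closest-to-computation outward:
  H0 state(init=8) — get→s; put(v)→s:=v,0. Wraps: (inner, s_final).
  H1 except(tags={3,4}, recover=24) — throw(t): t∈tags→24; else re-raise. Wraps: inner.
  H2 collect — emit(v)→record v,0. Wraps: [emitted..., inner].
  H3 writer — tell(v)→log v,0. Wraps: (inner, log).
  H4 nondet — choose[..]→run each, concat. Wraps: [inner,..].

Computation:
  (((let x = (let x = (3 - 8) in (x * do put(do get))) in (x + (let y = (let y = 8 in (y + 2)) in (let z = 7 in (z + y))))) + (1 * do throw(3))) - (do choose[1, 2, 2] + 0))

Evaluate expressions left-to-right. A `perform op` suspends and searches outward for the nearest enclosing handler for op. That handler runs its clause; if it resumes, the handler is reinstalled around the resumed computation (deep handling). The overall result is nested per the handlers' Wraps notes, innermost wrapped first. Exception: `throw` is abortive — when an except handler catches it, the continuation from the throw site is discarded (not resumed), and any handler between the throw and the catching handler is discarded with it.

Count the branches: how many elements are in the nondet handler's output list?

Answer: 1

Step-by-step:
get @ H0 ⇒ 8
put(8) @ H0 ⇒ s:=8
throw(3) @ H1 caught ⇒ 24
H2 returns [24]
H3 returns ([24], ())
H4 returns [([24], ())]
= [([24], ())]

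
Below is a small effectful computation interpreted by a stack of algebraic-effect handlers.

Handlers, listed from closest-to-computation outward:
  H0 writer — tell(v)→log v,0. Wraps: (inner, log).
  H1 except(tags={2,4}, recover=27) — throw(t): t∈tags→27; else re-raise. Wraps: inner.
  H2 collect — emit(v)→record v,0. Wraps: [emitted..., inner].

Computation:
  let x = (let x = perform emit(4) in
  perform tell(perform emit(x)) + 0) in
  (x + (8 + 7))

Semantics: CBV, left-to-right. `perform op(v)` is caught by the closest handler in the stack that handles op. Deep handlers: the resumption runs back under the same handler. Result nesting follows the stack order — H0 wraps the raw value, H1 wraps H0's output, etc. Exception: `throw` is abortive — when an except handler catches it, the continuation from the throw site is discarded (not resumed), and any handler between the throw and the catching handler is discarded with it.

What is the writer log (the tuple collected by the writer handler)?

Answer: (0)

Step-by-step:
emit(4) @ H2 ⇒ out+=4
emit(0) @ H2 ⇒ out+=0
tell(0) @ H0 ⇒ log+=0
H0 returns (15, (0))
H1 returns (15, (0))
H2 returns [4, 0, (15, (0))]
= [4, 0, (15, (0))]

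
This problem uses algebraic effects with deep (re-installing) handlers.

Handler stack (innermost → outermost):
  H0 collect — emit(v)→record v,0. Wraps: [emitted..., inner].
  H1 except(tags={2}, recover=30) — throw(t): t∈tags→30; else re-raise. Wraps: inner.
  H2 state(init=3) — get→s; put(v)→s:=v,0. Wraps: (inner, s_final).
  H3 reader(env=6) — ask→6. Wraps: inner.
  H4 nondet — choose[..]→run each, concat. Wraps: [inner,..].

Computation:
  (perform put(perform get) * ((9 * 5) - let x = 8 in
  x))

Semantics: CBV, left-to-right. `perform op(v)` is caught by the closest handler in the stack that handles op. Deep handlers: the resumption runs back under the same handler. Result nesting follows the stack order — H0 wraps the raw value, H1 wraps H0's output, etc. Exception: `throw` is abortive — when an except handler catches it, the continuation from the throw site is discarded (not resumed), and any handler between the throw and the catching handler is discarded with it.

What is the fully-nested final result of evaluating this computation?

Working:
get @ H2 ⇒ 3
put(3) @ H2 ⇒ s:=3
H0 returns [0]
H1 returns [0]
H2 returns ([0], 3)
H3 returns ([0], 3)
H4 returns [([0], 3)]
= [([0], 3)]

Answer: [([0], 3)]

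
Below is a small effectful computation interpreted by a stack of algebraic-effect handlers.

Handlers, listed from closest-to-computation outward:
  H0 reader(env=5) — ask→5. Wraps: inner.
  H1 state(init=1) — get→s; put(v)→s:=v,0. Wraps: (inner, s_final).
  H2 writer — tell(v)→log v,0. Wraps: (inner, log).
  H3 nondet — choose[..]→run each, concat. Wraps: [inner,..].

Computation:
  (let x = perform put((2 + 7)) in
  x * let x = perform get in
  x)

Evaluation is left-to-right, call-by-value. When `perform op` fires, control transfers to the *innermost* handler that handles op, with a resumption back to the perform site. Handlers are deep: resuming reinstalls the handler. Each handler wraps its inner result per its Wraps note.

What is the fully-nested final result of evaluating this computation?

Answer: [((0, 9), ())]

Evaluation trace:
put(9) @ H1 ⇒ s:=9
get @ H1 ⇒ 9
H0 returns 0
H1 returns (0, 9)
H2 returns ((0, 9), ())
H3 returns [((0, 9), ())]
= [((0, 9), ())]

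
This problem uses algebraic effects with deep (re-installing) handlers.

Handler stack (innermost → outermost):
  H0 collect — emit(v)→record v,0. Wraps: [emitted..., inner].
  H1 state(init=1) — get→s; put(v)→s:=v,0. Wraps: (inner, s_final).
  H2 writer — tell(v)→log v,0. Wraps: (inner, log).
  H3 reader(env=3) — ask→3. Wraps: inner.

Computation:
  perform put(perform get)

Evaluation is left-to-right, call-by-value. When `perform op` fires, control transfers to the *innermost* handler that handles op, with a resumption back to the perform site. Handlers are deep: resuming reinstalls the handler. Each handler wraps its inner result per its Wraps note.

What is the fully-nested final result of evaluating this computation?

Answer: (([0], 1), ())

Step-by-step:
get @ H1 ⇒ 1
put(1) @ H1 ⇒ s:=1
H0 returns [0]
H1 returns ([0], 1)
H2 returns (([0], 1), ())
H3 returns (([0], 1), ())
= (([0], 1), ())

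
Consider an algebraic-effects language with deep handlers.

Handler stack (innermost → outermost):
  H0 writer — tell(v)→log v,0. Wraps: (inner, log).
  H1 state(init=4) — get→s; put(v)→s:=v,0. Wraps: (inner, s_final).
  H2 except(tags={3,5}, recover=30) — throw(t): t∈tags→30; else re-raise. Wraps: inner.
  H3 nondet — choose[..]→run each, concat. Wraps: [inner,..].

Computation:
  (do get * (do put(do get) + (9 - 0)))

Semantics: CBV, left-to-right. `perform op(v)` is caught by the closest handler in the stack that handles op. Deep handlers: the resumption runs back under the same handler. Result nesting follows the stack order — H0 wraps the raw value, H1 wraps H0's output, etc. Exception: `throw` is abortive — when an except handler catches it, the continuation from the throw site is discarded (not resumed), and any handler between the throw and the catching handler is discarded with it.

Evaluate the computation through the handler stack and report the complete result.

Evaluation trace:
get @ H1 ⇒ 4
get @ H1 ⇒ 4
put(4) @ H1 ⇒ s:=4
H0 returns (36, ())
H1 returns ((36, ()), 4)
H2 returns ((36, ()), 4)
H3 returns [((36, ()), 4)]
= [((36, ()), 4)]

Answer: [((36, ()), 4)]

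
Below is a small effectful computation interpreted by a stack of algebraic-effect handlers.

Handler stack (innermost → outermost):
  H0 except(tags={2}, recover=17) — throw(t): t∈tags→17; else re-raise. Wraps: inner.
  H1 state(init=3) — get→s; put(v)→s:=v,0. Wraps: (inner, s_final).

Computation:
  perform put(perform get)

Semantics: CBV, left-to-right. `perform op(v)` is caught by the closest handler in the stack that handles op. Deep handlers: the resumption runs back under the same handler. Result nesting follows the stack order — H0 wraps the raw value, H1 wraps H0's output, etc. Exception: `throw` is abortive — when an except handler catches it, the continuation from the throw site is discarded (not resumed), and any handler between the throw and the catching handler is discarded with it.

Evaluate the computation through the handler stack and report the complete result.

Working:
get @ H1 ⇒ 3
put(3) @ H1 ⇒ s:=3
H0 returns 0
H1 returns (0, 3)
= (0, 3)

Answer: (0, 3)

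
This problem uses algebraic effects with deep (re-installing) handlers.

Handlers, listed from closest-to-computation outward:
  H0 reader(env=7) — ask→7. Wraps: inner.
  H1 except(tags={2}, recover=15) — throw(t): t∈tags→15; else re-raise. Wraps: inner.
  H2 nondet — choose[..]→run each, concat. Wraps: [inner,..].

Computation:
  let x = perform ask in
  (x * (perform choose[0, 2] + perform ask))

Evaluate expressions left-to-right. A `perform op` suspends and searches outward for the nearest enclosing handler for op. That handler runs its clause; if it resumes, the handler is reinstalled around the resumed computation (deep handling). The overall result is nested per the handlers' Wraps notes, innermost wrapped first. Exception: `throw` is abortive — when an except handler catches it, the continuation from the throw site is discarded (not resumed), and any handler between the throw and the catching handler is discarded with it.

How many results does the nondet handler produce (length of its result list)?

Answer: 2

Working:
ask @ H0 ⇒ 7
choose[0, 2] @ H2
  branch[0] choose=0:
    ask @ H0 ⇒ 7
    H0 returns 49
    H1 returns 49
    H2 returns [49]
  branch[1] choose=2:
    ask @ H0 ⇒ 7
    H0 returns 63
    H1 returns 63
    H2 returns [63]
= [49, 63]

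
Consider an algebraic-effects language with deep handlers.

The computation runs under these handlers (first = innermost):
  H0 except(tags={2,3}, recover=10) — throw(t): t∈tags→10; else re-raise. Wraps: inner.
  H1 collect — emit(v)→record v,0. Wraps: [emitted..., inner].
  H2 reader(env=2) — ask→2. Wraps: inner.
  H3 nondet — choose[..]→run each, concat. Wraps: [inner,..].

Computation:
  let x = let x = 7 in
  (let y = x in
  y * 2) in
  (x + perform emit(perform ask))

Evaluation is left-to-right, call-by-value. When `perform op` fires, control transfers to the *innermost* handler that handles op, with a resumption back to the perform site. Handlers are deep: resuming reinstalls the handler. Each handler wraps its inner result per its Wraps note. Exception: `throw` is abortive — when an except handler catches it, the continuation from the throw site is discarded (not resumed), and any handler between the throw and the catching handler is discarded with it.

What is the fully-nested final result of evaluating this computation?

Step-by-step:
ask @ H2 ⇒ 2
emit(2) @ H1 ⇒ out+=2
H0 returns 14
H1 returns [2, 14]
H2 returns [2, 14]
H3 returns [[2, 14]]
= [[2, 14]]

Answer: [[2, 14]]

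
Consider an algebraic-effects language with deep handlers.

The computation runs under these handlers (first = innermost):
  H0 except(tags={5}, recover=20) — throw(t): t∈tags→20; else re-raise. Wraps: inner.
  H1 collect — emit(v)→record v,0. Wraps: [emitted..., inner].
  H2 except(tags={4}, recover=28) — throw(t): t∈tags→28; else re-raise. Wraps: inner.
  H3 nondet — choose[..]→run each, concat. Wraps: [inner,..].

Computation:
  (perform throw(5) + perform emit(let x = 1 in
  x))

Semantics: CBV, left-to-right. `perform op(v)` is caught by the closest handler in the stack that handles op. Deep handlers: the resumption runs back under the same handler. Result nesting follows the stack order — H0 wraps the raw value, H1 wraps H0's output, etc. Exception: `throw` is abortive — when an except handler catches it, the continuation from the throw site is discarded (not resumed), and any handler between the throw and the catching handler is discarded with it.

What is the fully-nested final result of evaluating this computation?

Answer: [[20]]

Working:
throw(5) @ H0 caught ⇒ 20
H1 returns [20]
H2 returns [20]
H3 returns [[20]]
= [[20]]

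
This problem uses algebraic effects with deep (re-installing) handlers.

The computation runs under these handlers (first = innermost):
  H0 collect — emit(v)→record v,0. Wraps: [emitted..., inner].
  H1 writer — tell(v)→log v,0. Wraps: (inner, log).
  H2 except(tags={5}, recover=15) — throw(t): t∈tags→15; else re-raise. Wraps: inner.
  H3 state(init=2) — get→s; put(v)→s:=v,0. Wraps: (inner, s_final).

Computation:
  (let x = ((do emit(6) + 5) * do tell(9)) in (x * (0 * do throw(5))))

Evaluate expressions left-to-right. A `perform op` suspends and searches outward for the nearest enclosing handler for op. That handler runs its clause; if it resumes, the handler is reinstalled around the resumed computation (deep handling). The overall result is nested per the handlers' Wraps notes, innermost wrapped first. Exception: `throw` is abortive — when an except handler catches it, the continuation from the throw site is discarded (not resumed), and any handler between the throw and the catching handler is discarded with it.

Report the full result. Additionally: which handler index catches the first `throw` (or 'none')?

Answer: (15, 2) ; first throw caught by: H2

Step-by-step:
emit(6) @ H0 ⇒ out+=6
tell(9) @ H1 ⇒ log+=9
throw(5) @ H2 caught ⇒ 15
H3 returns (15, 2)
= (15, 2)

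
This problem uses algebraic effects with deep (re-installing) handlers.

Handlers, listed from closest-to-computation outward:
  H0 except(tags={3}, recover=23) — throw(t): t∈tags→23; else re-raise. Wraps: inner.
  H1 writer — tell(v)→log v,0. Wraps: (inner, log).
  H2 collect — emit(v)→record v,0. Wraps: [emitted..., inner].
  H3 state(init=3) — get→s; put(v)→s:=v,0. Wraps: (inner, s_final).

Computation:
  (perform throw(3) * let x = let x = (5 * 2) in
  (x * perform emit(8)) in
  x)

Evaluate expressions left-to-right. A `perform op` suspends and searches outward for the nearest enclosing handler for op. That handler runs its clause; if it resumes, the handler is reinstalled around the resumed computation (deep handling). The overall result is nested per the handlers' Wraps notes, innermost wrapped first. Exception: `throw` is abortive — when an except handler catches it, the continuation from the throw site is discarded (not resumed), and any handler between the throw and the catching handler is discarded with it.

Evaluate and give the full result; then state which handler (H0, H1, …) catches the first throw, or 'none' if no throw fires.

Evaluation trace:
throw(3) @ H0 caught ⇒ 23
H1 returns (23, ())
H2 returns [(23, ())]
H3 returns ([(23, ())], 3)
= ([(23, ())], 3)

Answer: ([(23, ())], 3) ; first throw caught by: H0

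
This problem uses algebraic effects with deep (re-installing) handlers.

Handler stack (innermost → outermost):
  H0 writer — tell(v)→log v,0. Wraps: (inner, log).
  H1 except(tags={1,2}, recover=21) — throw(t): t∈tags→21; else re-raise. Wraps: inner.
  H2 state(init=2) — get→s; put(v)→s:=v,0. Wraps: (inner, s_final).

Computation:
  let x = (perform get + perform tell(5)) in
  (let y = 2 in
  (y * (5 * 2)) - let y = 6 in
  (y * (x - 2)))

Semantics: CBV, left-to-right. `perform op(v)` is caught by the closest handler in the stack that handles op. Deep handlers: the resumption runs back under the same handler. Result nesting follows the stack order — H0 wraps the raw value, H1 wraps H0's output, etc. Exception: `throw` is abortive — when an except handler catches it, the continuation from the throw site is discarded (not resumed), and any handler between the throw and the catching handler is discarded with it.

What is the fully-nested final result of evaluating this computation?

Answer: ((20, (5)), 2)

Working:
get @ H2 ⇒ 2
tell(5) @ H0 ⇒ log+=5
H0 returns (20, (5))
H1 returns (20, (5))
H2 returns ((20, (5)), 2)
= ((20, (5)), 2)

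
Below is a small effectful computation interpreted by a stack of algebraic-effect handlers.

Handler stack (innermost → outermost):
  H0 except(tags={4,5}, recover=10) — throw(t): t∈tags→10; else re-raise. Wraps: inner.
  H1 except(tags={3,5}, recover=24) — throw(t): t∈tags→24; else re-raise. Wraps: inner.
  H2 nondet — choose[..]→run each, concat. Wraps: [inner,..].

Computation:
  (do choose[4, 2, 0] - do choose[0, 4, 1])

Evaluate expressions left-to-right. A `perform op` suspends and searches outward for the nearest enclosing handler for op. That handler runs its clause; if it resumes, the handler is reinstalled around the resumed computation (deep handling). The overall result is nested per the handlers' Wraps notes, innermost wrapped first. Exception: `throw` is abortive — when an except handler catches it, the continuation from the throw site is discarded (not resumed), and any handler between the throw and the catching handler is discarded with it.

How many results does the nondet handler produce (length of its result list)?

Step-by-step:
choose[4, 2, 0] @ H2
  branch[0] choose=4:
    choose[0, 4, 1] @ H2
      branch[0] choose=0:
        H0 returns 4
        H1 returns 4
        H2 returns [4]
      branch[1] choose=4:
        H0 returns 0
        H1 returns 0
        H2 returns [0]
      branch[2] choose=1:
        H0 returns 3
        H1 returns 3
        H2 returns [3]
  branch[1] choose=2:
    choose[0, 4, 1] @ H2
      branch[0] choose=0:
        H0 returns 2
        H1 returns 2
        H2 returns [2]
      branch[1] choose=4:
        H0 returns -2
        H1 returns -2
        H2 returns [-2]
      branch[2] choose=1:
        H0 returns 1
        H1 returns 1
        H2 returns [1]
  branch[2] choose=0:
    choose[0, 4, 1] @ H2
      branch[0] choose=0:
        H0 returns 0
        H1 returns 0
        H2 returns [0]
      branch[1] choose=4:
        H0 returns -4
        H1 returns -4
        H2 returns [-4]
      branch[2] choose=1:
        H0 returns -1
        H1 returns -1
        H2 returns [-1]
= [4, 0, 3, 2, -2, 1, 0, -4, -1]

Answer: 9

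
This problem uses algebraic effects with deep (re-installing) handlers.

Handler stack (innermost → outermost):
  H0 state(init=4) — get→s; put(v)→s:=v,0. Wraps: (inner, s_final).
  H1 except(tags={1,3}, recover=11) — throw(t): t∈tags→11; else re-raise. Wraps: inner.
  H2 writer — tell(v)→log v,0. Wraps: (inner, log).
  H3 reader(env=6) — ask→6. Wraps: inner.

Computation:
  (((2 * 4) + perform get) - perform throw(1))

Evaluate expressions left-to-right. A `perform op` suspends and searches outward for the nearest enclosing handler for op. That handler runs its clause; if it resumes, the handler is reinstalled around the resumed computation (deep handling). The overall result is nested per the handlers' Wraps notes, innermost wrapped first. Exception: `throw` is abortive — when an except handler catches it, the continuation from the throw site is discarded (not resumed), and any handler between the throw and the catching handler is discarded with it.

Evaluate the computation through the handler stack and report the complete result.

Working:
get @ H0 ⇒ 4
throw(1) @ H1 caught ⇒ 11
H2 returns (11, ())
H3 returns (11, ())
= (11, ())

Answer: (11, ())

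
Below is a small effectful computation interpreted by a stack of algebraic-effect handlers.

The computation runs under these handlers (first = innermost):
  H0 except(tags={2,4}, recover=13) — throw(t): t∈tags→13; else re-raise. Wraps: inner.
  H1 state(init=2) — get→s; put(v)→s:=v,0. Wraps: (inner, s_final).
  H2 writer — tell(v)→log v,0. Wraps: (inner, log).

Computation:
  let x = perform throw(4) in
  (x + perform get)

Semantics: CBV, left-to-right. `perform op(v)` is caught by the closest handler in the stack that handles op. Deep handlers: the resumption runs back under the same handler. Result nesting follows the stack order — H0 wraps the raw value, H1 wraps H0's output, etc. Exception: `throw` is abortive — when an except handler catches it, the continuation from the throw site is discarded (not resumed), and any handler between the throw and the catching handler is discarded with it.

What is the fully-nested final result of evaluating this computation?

Evaluation trace:
throw(4) @ H0 caught ⇒ 13
H1 returns (13, 2)
H2 returns ((13, 2), ())
= ((13, 2), ())

Answer: ((13, 2), ())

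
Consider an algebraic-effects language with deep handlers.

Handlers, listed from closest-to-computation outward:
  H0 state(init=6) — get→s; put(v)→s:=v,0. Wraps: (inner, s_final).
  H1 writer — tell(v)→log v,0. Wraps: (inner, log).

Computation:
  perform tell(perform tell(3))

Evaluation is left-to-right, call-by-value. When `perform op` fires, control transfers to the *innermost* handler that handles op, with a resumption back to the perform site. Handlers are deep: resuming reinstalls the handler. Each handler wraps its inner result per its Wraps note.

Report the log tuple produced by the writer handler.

Answer: (3, 0)

Evaluation trace:
tell(3) @ H1 ⇒ log+=3
tell(0) @ H1 ⇒ log+=0
H0 returns (0, 6)
H1 returns ((0, 6), (3, 0))
= ((0, 6), (3, 0))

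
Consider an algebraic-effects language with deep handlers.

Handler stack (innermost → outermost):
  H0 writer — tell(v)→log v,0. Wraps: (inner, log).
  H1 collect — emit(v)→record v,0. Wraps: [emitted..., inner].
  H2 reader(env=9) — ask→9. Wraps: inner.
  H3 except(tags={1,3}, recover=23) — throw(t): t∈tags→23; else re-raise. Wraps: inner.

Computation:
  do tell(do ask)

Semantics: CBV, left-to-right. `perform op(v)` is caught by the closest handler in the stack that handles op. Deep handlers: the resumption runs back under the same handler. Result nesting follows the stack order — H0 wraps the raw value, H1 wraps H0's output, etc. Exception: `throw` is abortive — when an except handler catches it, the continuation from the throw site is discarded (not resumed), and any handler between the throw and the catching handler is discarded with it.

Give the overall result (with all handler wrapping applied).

Step-by-step:
ask @ H2 ⇒ 9
tell(9) @ H0 ⇒ log+=9
H0 returns (0, (9))
H1 returns [(0, (9))]
H2 returns [(0, (9))]
H3 returns [(0, (9))]
= [(0, (9))]

Answer: [(0, (9))]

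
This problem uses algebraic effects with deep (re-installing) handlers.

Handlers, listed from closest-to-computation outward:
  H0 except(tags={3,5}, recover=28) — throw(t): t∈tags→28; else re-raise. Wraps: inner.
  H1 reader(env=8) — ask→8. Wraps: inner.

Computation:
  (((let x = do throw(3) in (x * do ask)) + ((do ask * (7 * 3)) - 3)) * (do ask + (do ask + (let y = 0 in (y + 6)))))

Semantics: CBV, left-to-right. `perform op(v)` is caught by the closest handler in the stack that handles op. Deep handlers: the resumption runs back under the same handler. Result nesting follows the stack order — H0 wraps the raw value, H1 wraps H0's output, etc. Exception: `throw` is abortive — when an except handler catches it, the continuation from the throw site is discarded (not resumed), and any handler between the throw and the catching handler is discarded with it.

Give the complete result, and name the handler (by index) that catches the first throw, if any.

Working:
throw(3) @ H0 caught ⇒ 28
H1 returns 28
= 28

Answer: 28 ; first throw caught by: H0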